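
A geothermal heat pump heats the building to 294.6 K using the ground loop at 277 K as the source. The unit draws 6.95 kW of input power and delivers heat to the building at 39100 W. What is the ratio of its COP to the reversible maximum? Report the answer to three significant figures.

0.336

Converting, Q̇_H = 39100 W = 39.10 kW, so COP_actual = Q̇_H/Ẇ = 39.10/6.950 = 5.626.
The reservoir spacing is ΔT = 294.6 − 277 = 17.60 K.
COP_Carnot = T_H/ΔT = 294.60/17.60 = 16.74.
η_II = COP_actual/COP_Carnot = 5.626/16.74 = 0.3361.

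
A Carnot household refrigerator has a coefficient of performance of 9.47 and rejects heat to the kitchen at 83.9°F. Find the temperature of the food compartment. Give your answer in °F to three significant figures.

32.0 °F

For a Carnot refrigerator COP_R = T_C/(T_H − T_C), so T_C = COP·T_H/(1 + COP).
With T_H = 301.98 K, T_C = 9.47 × 301.98/10.47 = 273.14 K.
Converting, 273.14 K = 31.98°F.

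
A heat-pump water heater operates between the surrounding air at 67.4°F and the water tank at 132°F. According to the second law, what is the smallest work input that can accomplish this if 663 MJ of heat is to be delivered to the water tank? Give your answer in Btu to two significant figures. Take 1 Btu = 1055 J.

In absolute terms T_C = 292.82 K and T_H = 328.71 K, so ΔT = 35.89 K.
The reversible limit is COP_HP = T_H/ΔT = 9.159, so W_min = Q_H/COP = Q_H·ΔT/T_H.
W_min = 663.0 × 35.89/328.71 = 72.39 MJ = 68610 Btu.

69000 Btu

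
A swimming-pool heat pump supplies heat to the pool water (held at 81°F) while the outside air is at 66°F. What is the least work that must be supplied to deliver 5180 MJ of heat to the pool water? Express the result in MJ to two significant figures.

140 MJ

In absolute terms T_C = 292.04 K and T_H = 300.37 K, so ΔT = 8.333 K.
The reversible limit is COP_HP = T_H/ΔT = 36.04, so W_min = Q_H/COP = Q_H·ΔT/T_H.
W_min = 5180 × 8.333/300.37 = 143.7 MJ.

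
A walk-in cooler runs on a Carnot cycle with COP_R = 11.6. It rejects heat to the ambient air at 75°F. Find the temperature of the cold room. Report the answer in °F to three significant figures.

32.6 °F

For a Carnot refrigerator COP_R = T_C/(T_H − T_C), so T_C = COP·T_H/(1 + COP).
With T_H = 297.04 K, T_C = 11.6 × 297.04/12.60 = 273.46 K.
Converting, 273.46 K = 32.57°F.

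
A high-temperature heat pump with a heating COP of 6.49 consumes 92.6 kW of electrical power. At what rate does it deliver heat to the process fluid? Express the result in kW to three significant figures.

601 kW

Q̇_H = COP_HP × Ẇ = 6.49 × 92.60 = 601.0 kW.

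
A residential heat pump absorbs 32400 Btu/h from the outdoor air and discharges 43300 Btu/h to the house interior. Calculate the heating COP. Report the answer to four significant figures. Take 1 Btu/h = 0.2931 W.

The first law gives Q̇_H = Q̇_C + Ẇ, so the three rates are Q̇_C = 32400, Q̇_H = 43300, Ẇ = 10900 Btu/h.
COP_HP = Q̇_H/Ẇ = 43300/10900 = 3.972.

3.972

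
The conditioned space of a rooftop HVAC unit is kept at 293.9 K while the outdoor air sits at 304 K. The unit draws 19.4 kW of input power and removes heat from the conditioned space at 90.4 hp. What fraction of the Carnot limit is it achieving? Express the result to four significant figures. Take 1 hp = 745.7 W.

0.1194

Converting, Q̇_C = 90.40 hp = 67.41 kW, so COP_actual = Q̇_C/Ẇ = 67.41/19.40 = 3.475.
The reservoir spacing is ΔT = 304 − 293.9 = 10.10 K.
COP_Carnot = T_C/ΔT = 293.90/10.10 = 29.10.
η_II = COP_actual/COP_Carnot = 3.475/29.10 = 0.1194.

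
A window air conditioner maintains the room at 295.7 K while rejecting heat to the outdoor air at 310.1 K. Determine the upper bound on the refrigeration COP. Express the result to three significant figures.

The reservoir spacing is ΔT = 310.1 − 295.7 = 14.40 K.
For a reversible cycle, COP_Carnot = T_C/ΔT = 295.70/14.40 = 20.53.

20.5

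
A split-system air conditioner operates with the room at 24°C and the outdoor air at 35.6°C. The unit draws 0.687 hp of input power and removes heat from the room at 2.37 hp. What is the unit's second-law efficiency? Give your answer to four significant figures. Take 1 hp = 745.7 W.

0.1347

COP_actual = Q̇_C/Ẇ = 2.370/0.6870 = 3.450.
In absolute terms T_C = 297.15 K and T_H = 308.75 K, so ΔT = 11.60 K.
COP_Carnot = T_C/ΔT = 297.15/11.60 = 25.62.
η_II = COP_actual/COP_Carnot = 3.450/25.62 = 0.1347.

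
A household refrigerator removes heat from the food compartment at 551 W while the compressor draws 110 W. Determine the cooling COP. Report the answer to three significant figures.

The first law gives Q̇_H = Q̇_C + Ẇ, so the three rates are Q̇_C = 551.0, Q̇_H = 661.0, Ẇ = 110.0 W.
COP_R = Q̇_C/Ẇ = 551.0/110.0 = 5.009.

5.01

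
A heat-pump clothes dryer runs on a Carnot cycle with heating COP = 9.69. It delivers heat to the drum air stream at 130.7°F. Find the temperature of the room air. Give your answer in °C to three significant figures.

21.0 °C

COP_HP = T_H/(T_H − T_C) gives T_H − T_C = T_H/COP.
With T_H = 327.98 K, T_C = 327.98 × (1 − 1/9.69) = 294.14 K.
Converting, 294.14 K = 20.99°C.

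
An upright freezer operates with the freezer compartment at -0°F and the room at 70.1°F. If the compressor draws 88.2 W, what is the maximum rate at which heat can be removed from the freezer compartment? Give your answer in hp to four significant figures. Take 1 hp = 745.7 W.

0.7756 hp

In absolute terms T_C = 255.37 K and T_H = 294.32 K, so ΔT = 38.94 K.
COP_Carnot = T_C/ΔT = 255.37/38.94 = 6.557.
Q̇_max = COP_Carnot × Ẇ = 6.557 × 88.20 W = 578.4 W = 0.7756 hp.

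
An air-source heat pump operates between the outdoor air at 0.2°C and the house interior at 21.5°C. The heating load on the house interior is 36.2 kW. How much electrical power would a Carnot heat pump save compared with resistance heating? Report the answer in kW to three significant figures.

In absolute terms T_C = 273.35 K and T_H = 294.65 K, so ΔT = 21.30 K.
COP_Carnot = T_H/ΔT = 294.65/21.30 = 13.83.
Resistance heating needs Ẇ_res = Q̇_H = 36.20 kW; the reversible heat pump needs only Ẇ_hp = Q̇_H/COP = 2.617 kW.
Saving = 36.20 − 2.617 = 33.58 kW.

33.6 kW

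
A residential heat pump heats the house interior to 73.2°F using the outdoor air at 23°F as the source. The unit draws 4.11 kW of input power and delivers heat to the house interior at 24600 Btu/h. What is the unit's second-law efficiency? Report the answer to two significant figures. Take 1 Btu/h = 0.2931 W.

Converting, Q̇_H = 24600 Btu/h = 7.210 kW, so COP_actual = Q̇_H/Ẇ = 7.210/4.110 = 1.754.
In absolute terms T_C = 268.15 K and T_H = 296.04 K, so ΔT = 27.89 K.
COP_Carnot = T_H/ΔT = 296.04/27.89 = 10.61.
η_II = COP_actual/COP_Carnot = 1.754/10.61 = 0.1653.

0.17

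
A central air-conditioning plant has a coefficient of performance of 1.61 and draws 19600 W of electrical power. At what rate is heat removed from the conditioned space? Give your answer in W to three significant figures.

31600 W

Q̇_C = COP × Ẇ = 1.61 × 19600 = 31560 W.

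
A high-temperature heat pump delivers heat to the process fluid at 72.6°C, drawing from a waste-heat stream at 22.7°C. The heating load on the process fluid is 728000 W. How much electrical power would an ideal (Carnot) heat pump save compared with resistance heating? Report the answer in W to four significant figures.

622900 W

In absolute terms T_C = 295.85 K and T_H = 345.75 K, so ΔT = 49.90 K.
COP_Carnot = T_H/ΔT = 345.75/49.90 = 6.929.
Resistance heating needs Ẇ_res = Q̇_H = 728000 W; the reversible heat pump needs only Ẇ_hp = Q̇_H/COP = 105100 W.
Saving = 728000 − 105100 = 622900 W.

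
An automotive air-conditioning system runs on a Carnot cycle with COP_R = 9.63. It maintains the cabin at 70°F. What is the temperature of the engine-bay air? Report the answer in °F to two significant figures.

COP_R = T_C/(T_H − T_C) gives T_H − T_C = T_C/COP.
With T_C = 294.26 K, T_H = 294.26 × (1 + 1/9.63) = 324.82 K.
Converting, 324.82 K = 125.00°F.

130 °F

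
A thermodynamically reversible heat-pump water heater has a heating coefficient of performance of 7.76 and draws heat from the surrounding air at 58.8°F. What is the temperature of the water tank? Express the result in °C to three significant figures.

57.5 °C

COP_HP = T_H/(T_H − T_C) rearranges to T_H = COP·T_C/(COP − 1).
With T_C = 288.04 K, T_H = 7.76 × 288.04/6.760 = 330.65 K.
Converting, 330.65 K = 57.50°C.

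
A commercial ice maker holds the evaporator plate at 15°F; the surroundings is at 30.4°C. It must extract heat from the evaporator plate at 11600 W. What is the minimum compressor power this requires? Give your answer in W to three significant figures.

In absolute terms T_C = 263.71 K and T_H = 303.55 K, so ΔT = 39.84 K.
COP_Carnot = T_C/ΔT = 263.71/39.84 = 6.618.
Ẇ_min = Q̇/COP_Carnot = 11600/6.618 = 1753 W.

1750 W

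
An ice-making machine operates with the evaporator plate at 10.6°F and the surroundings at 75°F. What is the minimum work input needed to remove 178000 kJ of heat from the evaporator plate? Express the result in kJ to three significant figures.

24400 kJ

In absolute terms T_C = 261.26 K and T_H = 297.04 K, so ΔT = 35.78 K.
The reversible limit is COP_R = T_C/ΔT = 7.302, so W_min = Q_C/COP = Q_C·ΔT/T_C.
W_min = 178000 × 35.78/261.26 = 24380 kJ.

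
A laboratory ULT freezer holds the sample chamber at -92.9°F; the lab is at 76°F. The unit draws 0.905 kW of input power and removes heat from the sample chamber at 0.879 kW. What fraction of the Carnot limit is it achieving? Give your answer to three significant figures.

0.447

COP_actual = Q̇_C/Ẇ = 0.8790/0.9050 = 0.9713.
In absolute terms T_C = 203.76 K and T_H = 297.59 K, so ΔT = 93.83 K.
COP_Carnot = T_C/ΔT = 203.76/93.83 = 2.172.
η_II = COP_actual/COP_Carnot = 0.9713/2.172 = 0.4473.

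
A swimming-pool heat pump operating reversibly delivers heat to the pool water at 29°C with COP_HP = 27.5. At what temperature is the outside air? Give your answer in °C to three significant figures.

COP_HP = T_H/(T_H − T_C) gives T_H − T_C = T_H/COP.
With T_H = 302.15 K, T_C = 302.15 × (1 − 1/27.5) = 291.16 K.
Converting, 291.16 K = 18.01°C.

18.0 °C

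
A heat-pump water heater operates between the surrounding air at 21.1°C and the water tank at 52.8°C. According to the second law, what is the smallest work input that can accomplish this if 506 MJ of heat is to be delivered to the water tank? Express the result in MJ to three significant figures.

49.2 MJ

In absolute terms T_C = 294.25 K and T_H = 325.95 K, so ΔT = 31.70 K.
The reversible limit is COP_HP = T_H/ΔT = 10.28, so W_min = Q_H/COP = Q_H·ΔT/T_H.
W_min = 506.0 × 31.70/325.95 = 49.21 MJ.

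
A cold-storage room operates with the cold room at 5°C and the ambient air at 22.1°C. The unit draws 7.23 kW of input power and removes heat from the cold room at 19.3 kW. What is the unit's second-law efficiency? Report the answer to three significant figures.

COP_actual = Q̇_C/Ẇ = 19.30/7.230 = 2.669.
In absolute terms T_C = 278.15 K and T_H = 295.25 K, so ΔT = 17.10 K.
COP_Carnot = T_C/ΔT = 278.15/17.10 = 16.27.
η_II = COP_actual/COP_Carnot = 2.669/16.27 = 0.1641.

0.164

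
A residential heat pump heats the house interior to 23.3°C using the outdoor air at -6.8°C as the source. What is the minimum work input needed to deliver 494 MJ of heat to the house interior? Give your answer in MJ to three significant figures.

50.2 MJ

In absolute terms T_C = 266.35 K and T_H = 296.45 K, so ΔT = 30.10 K.
The reversible limit is COP_HP = T_H/ΔT = 9.849, so W_min = Q_H/COP = Q_H·ΔT/T_H.
W_min = 494.0 × 30.10/296.45 = 50.16 MJ.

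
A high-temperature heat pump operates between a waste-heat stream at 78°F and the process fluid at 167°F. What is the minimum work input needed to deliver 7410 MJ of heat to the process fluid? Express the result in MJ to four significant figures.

1052 MJ

In absolute terms T_C = 298.71 K and T_H = 348.15 K, so ΔT = 49.44 K.
The reversible limit is COP_HP = T_H/ΔT = 7.041, so W_min = Q_H/COP = Q_H·ΔT/T_H.
W_min = 7410 × 49.44/348.15 = 1052 MJ.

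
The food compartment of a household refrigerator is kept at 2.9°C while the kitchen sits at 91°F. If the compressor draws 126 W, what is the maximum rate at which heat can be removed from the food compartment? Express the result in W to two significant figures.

1200 W

In absolute terms T_C = 276.05 K and T_H = 305.93 K, so ΔT = 29.88 K.
COP_Carnot = T_C/ΔT = 276.05/29.88 = 9.239.
Q̇_max = COP_Carnot × Ẇ = 9.239 × 126.0 W = 1164 W.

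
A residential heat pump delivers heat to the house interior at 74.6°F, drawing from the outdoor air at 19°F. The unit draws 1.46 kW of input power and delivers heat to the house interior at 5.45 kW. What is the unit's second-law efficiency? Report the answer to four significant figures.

COP_actual = Q̇_H/Ẇ = 5.450/1.460 = 3.733.
In absolute terms T_C = 265.93 K and T_H = 296.82 K, so ΔT = 30.89 K.
COP_Carnot = T_H/ΔT = 296.82/30.89 = 9.609.
η_II = COP_actual/COP_Carnot = 3.733/9.609 = 0.3885.

0.3885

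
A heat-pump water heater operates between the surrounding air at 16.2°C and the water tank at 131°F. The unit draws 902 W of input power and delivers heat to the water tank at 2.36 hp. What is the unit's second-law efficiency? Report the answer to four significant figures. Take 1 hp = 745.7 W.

0.2307

Converting, Q̇_H = 2.360 hp = 1760 W, so COP_actual = Q̇_H/Ẇ = 1760/902.0 = 1.951.
In absolute terms T_C = 289.35 K and T_H = 328.15 K, so ΔT = 38.80 K.
COP_Carnot = T_H/ΔT = 328.15/38.80 = 8.457.
η_II = COP_actual/COP_Carnot = 1.951/8.457 = 0.2307.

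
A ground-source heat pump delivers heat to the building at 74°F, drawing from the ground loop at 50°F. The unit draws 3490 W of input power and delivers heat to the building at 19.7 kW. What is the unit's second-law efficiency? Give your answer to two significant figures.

Converting, Q̇_H = 19.70 kW = 19700 W, so COP_actual = Q̇_H/Ẇ = 19700/3490 = 5.645.
In absolute terms T_C = 283.15 K and T_H = 296.48 K, so ΔT = 13.33 K.
COP_Carnot = T_H/ΔT = 296.48/13.33 = 22.24.
η_II = COP_actual/COP_Carnot = 5.645/22.24 = 0.2539.

0.25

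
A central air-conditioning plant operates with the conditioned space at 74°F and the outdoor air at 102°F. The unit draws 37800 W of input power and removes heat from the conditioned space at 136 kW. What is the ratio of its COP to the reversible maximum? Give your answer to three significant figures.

0.189

Converting, Q̇_C = 136.0 kW = 136000 W, so COP_actual = Q̇_C/Ẇ = 136000/37800 = 3.598.
In absolute terms T_C = 296.48 K and T_H = 312.04 K, so ΔT = 15.56 K.
COP_Carnot = T_C/ΔT = 296.48/15.56 = 19.06.
η_II = COP_actual/COP_Carnot = 3.598/19.06 = 0.1888.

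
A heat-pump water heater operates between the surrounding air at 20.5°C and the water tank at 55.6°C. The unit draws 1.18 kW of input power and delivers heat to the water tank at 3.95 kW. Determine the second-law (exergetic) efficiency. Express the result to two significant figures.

COP_actual = Q̇_H/Ẇ = 3.950/1.180 = 3.347.
In absolute terms T_C = 293.65 K and T_H = 328.75 K, so ΔT = 35.10 K.
COP_Carnot = T_H/ΔT = 328.75/35.10 = 9.366.
η_II = COP_actual/COP_Carnot = 3.347/9.366 = 0.3574.

0.36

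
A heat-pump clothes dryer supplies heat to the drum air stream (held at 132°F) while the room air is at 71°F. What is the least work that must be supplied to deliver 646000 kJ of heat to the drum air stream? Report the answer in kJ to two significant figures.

In absolute terms T_C = 294.82 K and T_H = 328.71 K, so ΔT = 33.89 K.
The reversible limit is COP_HP = T_H/ΔT = 9.700, so W_min = Q_H/COP = Q_H·ΔT/T_H.
W_min = 646000 × 33.89/328.71 = 66600 kJ.

67000 kJ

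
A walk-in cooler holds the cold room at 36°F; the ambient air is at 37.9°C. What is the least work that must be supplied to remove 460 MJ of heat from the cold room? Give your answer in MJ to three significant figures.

59.6 MJ

In absolute terms T_C = 275.37 K and T_H = 311.05 K, so ΔT = 35.68 K.
The reversible limit is COP_R = T_C/ΔT = 7.718, so W_min = Q_C/COP = Q_C·ΔT/T_C.
W_min = 460.0 × 35.68/275.37 = 59.60 MJ.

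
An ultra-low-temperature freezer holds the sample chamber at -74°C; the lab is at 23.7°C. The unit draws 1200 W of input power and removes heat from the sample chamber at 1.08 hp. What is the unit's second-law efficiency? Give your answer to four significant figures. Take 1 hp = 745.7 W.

Converting, Q̇_C = 1.080 hp = 805.4 W, so COP_actual = Q̇_C/Ẇ = 805.4/1200 = 0.6711.
In absolute terms T_C = 199.15 K and T_H = 296.85 K, so ΔT = 97.70 K.
COP_Carnot = T_C/ΔT = 199.15/97.70 = 2.038.
η_II = COP_actual/COP_Carnot = 0.6711/2.038 = 0.3292.

0.3292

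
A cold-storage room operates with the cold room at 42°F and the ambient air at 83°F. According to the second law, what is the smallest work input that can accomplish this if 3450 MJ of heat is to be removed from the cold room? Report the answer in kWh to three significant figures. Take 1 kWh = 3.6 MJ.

78.3 kWh

In absolute terms T_C = 278.71 K and T_H = 301.48 K, so ΔT = 22.78 K.
The reversible limit is COP_R = T_C/ΔT = 12.24, so W_min = Q_C/COP = Q_C·ΔT/T_C.
W_min = 3450 × 22.78/278.71 = 282.0 MJ = 78.32 kWh.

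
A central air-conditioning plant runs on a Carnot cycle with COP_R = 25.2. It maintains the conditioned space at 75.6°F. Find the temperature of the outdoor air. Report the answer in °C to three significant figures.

COP_R = T_C/(T_H − T_C) gives T_H − T_C = T_C/COP.
With T_C = 297.37 K, T_H = 297.37 × (1 + 1/25.2) = 309.17 K.
Converting, 309.17 K = 36.02°C.

36.0 °C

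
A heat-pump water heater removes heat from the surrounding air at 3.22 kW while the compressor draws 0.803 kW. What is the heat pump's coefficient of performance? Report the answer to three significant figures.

5.01

The first law gives Q̇_H = Q̇_C + Ẇ, so the three rates are Q̇_C = 3.220, Q̇_H = 4.023, Ẇ = 0.8030 kW.
COP_HP = Q̇_H/Ẇ = 4.023/0.8030 = 5.010.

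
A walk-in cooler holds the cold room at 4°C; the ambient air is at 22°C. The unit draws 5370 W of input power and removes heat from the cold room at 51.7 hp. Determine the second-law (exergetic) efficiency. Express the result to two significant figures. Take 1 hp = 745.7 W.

Converting, Q̇_C = 51.70 hp = 38550 W, so COP_actual = Q̇_C/Ẇ = 38550/5370 = 7.179.
In absolute terms T_C = 277.15 K and T_H = 295.15 K, so ΔT = 18.00 K.
COP_Carnot = T_C/ΔT = 277.15/18.00 = 15.40.
η_II = COP_actual/COP_Carnot = 7.179/15.40 = 0.4663.

0.47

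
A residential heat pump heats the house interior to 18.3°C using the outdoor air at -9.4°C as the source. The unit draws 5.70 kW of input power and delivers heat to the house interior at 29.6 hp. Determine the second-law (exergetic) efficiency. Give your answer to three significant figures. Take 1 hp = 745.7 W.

0.368

Converting, Q̇_H = 29.60 hp = 22.07 kW, so COP_actual = Q̇_H/Ẇ = 22.07/5.700 = 3.872.
In absolute terms T_C = 263.75 K and T_H = 291.45 K, so ΔT = 27.70 K.
COP_Carnot = T_H/ΔT = 291.45/27.70 = 10.52.
η_II = COP_actual/COP_Carnot = 3.872/10.52 = 0.3680.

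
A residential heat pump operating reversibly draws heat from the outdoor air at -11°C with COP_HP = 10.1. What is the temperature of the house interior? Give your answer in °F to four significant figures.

COP_HP = T_H/(T_H − T_C) rearranges to T_H = COP·T_C/(COP − 1).
With T_C = 262.15 K, T_H = 10.1 × 262.15/9.100 = 290.96 K.
Converting, 290.96 K = 64.05°F.

64.05 °F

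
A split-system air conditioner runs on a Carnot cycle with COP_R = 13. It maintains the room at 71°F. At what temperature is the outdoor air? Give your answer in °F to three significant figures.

COP_R = T_C/(T_H − T_C) gives T_H − T_C = T_C/COP.
With T_C = 294.82 K, T_H = 294.82 × (1 + 1/13) = 317.49 K.
Converting, 317.49 K = 111.82°F.

112 °F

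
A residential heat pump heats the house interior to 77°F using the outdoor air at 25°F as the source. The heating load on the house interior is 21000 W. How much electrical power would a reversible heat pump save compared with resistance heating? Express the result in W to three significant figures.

In absolute terms T_C = 269.26 K and T_H = 298.15 K, so ΔT = 28.89 K.
COP_Carnot = T_H/ΔT = 298.15/28.89 = 10.32.
Resistance heating needs Ẇ_res = Q̇_H = 21000 W; the reversible heat pump needs only Ẇ_hp = Q̇_H/COP = 2035 W.
Saving = 21000 − 2035 = 18970 W.

19000 W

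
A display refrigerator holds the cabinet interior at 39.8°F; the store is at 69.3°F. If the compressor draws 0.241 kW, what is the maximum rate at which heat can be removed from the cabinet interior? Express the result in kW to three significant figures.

In absolute terms T_C = 277.48 K and T_H = 293.87 K, so ΔT = 16.39 K.
COP_Carnot = T_C/ΔT = 277.48/16.39 = 16.93.
Q̇_max = COP_Carnot × Ẇ = 16.93 × 0.2410 kW = 4.080 kW.

4.08 kW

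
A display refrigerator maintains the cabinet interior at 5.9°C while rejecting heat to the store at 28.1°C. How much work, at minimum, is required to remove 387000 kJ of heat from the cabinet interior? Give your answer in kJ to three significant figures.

30800 kJ

In absolute terms T_C = 279.05 K and T_H = 301.25 K, so ΔT = 22.20 K.
The reversible limit is COP_R = T_C/ΔT = 12.57, so W_min = Q_C/COP = Q_C·ΔT/T_C.
W_min = 387000 × 22.20/279.05 = 30790 kJ.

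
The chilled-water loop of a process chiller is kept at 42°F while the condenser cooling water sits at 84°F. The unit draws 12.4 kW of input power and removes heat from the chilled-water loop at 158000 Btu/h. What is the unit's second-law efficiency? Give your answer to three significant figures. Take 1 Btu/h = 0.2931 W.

0.313

Converting, Q̇_C = 158000 Btu/h = 46.31 kW, so COP_actual = Q̇_C/Ẇ = 46.31/12.40 = 3.735.
In absolute terms T_C = 278.71 K and T_H = 302.04 K, so ΔT = 23.33 K.
COP_Carnot = T_C/ΔT = 278.71/23.33 = 11.94.
η_II = COP_actual/COP_Carnot = 3.735/11.94 = 0.3127.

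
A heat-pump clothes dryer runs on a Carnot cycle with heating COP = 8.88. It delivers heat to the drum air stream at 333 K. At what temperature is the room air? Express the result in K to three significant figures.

296 K

COP_HP = T_H/(T_H − T_C) gives T_H − T_C = T_H/COP.
With T_H = 333.00 K, T_C = 333.00 × (1 − 1/8.88) = 295.50 K.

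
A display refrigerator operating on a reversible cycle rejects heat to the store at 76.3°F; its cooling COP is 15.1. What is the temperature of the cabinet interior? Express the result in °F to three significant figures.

43.0 °F

For a Carnot refrigerator COP_R = T_C/(T_H − T_C), so T_C = COP·T_H/(1 + COP).
With T_H = 297.76 K, T_C = 15.1 × 297.76/16.10 = 279.27 K.
Converting, 279.27 K = 43.01°F.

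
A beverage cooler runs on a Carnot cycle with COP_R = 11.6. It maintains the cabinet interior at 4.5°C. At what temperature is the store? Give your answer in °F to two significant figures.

83 °F

COP_R = T_C/(T_H − T_C) gives T_H − T_C = T_C/COP.
With T_C = 277.65 K, T_H = 277.65 × (1 + 1/11.6) = 301.59 K.
Converting, 301.59 K = 83.18°F.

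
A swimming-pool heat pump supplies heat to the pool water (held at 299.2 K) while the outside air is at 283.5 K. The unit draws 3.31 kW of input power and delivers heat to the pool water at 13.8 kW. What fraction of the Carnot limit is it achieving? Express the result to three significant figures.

COP_actual = Q̇_H/Ẇ = 13.80/3.310 = 4.169.
The reservoir spacing is ΔT = 299.2 − 283.5 = 15.70 K.
COP_Carnot = T_H/ΔT = 299.20/15.70 = 19.06.
η_II = COP_actual/COP_Carnot = 4.169/19.06 = 0.2188.

0.219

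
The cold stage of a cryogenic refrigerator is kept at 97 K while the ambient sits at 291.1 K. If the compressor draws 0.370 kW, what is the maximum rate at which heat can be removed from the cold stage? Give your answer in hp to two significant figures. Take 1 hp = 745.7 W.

The reservoir spacing is ΔT = 291.1 − 97 = 194.1 K.
COP_Carnot = T_C/ΔT = 97.00/194.1 = 0.4997.
Q̇_max = COP_Carnot × Ẇ = 0.4997 × 0.3700 kW = 0.1849 kW = 0.2480 hp.

0.25 hp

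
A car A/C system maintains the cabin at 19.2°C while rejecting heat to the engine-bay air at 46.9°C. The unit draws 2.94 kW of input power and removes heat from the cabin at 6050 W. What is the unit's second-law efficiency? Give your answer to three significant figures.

0.195

Converting, Q̇_C = 6050 W = 6.050 kW, so COP_actual = Q̇_C/Ẇ = 6.050/2.940 = 2.058.
In absolute terms T_C = 292.35 K and T_H = 320.05 K, so ΔT = 27.70 K.
COP_Carnot = T_C/ΔT = 292.35/27.70 = 10.55.
η_II = COP_actual/COP_Carnot = 2.058/10.55 = 0.1950.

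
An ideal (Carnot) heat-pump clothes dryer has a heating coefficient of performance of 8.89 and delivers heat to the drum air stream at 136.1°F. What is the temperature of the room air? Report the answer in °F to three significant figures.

COP_HP = T_H/(T_H − T_C) gives T_H − T_C = T_H/COP.
With T_H = 330.98 K, T_C = 330.98 × (1 − 1/8.89) = 293.75 K.
Converting, 293.75 K = 69.08°F.

69.1 °F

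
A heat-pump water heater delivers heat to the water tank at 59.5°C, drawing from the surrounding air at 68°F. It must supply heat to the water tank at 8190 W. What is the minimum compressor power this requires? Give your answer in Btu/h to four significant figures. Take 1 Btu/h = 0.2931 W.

3318 Btu/h

In absolute terms T_C = 293.15 K and T_H = 332.65 K, so ΔT = 39.50 K.
COP_Carnot = T_H/ΔT = 332.65/39.50 = 8.422.
Ẇ_min = Q̇/COP_Carnot = 8190/8.422 = 972.5 W = 3318 Btu/h.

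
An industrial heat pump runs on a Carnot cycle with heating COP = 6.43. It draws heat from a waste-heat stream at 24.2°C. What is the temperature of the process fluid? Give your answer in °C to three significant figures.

COP_HP = T_H/(T_H − T_C) rearranges to T_H = COP·T_C/(COP − 1).
With T_C = 297.35 K, T_H = 6.43 × 297.35/5.430 = 352.11 K.
Converting, 352.11 K = 78.96°C.

79.0 °C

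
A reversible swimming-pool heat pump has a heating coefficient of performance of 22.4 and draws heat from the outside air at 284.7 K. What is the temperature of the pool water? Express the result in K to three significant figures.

COP_HP = T_H/(T_H − T_C) rearranges to T_H = COP·T_C/(COP − 1).
With T_C = 284.70 K, T_H = 22.4 × 284.70/21.40 = 298.00 K.

298 K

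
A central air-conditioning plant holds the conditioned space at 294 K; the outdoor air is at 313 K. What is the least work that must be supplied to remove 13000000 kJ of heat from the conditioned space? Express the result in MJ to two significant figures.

840 MJ

The reservoir spacing is ΔT = 313 − 294 = 19.00 K.
The reversible limit is COP_R = T_C/ΔT = 15.47, so W_min = Q_C/COP = Q_C·ΔT/T_C.
W_min = 13000000 × 19.00/294.00 = 840100 kJ = 840.1 MJ.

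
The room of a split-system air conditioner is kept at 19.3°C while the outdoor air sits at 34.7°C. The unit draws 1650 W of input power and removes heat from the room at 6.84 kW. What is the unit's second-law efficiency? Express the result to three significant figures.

Converting, Q̇_C = 6.840 kW = 6840 W, so COP_actual = Q̇_C/Ẇ = 6840/1650 = 4.145.
In absolute terms T_C = 292.45 K and T_H = 307.85 K, so ΔT = 15.40 K.
COP_Carnot = T_C/ΔT = 292.45/15.40 = 18.99.
η_II = COP_actual/COP_Carnot = 4.145/18.99 = 0.2183.

0.218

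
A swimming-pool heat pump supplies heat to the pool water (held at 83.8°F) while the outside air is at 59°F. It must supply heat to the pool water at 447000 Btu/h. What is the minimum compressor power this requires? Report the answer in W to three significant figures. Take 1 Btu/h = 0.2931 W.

5980 W

In absolute terms T_C = 288.15 K and T_H = 301.93 K, so ΔT = 13.78 K.
COP_Carnot = T_H/ΔT = 301.93/13.78 = 21.91.
Ẇ_min = Q̇/COP_Carnot = 447000/21.91 = 20400 Btu/h = 5979 W.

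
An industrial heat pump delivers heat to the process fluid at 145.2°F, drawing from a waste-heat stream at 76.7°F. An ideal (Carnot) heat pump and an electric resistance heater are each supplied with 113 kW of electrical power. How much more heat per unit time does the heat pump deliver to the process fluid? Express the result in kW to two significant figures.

880 kW

In absolute terms T_C = 297.98 K and T_H = 336.04 K, so ΔT = 38.06 K.
COP_Carnot = T_H/ΔT = 336.04/38.06 = 8.830.
The heat pump delivers Q̇_H = COP × Ẇ = 997.8 kW; the resistance heater delivers Ẇ = 113.0 kW.
Extra = (COP − 1)·Ẇ = 884.8 kW.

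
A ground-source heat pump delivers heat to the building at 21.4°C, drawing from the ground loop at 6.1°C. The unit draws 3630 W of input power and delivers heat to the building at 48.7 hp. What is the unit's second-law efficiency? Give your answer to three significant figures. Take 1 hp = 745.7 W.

0.520

Converting, Q̇_H = 48.70 hp = 36320 W, so COP_actual = Q̇_H/Ẇ = 36320/3630 = 10.00.
In absolute terms T_C = 279.25 K and T_H = 294.55 K, so ΔT = 15.30 K.
COP_Carnot = T_H/ΔT = 294.55/15.30 = 19.25.
η_II = COP_actual/COP_Carnot = 10.00/19.25 = 0.5197.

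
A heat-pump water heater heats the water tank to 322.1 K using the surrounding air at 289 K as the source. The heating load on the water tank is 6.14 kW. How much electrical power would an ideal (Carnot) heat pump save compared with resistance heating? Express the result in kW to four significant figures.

5.509 kW

The reservoir spacing is ΔT = 322.1 − 289 = 33.10 K.
COP_Carnot = T_H/ΔT = 322.10/33.10 = 9.731.
Resistance heating needs Ẇ_res = Q̇_H = 6.140 kW; the reversible heat pump needs only Ẇ_hp = Q̇_H/COP = 0.6310 kW.
Saving = 6.140 − 0.6310 = 5.509 kW.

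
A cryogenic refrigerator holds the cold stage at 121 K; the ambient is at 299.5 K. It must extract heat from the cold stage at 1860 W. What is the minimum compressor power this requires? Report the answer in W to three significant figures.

The reservoir spacing is ΔT = 299.5 − 121 = 178.5 K.
COP_Carnot = T_C/ΔT = 121.00/178.5 = 0.6779.
Ẇ_min = Q̇/COP_Carnot = 1860/0.6779 = 2744 W.

2740 W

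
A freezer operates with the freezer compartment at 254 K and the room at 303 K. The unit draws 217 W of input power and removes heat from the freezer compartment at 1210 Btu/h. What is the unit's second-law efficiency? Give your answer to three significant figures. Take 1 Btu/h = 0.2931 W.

Converting, Q̇_C = 1210 Btu/h = 354.7 W, so COP_actual = Q̇_C/Ẇ = 354.7/217.0 = 1.634.
The reservoir spacing is ΔT = 303 − 254 = 49.00 K.
COP_Carnot = T_C/ΔT = 254.00/49.00 = 5.184.
η_II = COP_actual/COP_Carnot = 1.634/5.184 = 0.3153.

0.315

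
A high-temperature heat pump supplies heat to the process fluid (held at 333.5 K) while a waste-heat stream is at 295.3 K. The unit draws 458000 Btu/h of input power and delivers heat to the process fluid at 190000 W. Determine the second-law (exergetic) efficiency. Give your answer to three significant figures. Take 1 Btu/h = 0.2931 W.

0.162

Converting, Q̇_H = 190000 W = 648200 Btu/h, so COP_actual = Q̇_H/Ẇ = 648200/458000 = 1.415.
The reservoir spacing is ΔT = 333.5 − 295.3 = 38.20 K.
COP_Carnot = T_H/ΔT = 333.50/38.20 = 8.730.
η_II = COP_actual/COP_Carnot = 1.415/8.730 = 0.1621.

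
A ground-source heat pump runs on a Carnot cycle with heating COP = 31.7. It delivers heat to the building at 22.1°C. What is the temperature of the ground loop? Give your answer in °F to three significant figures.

55.0 °F

COP_HP = T_H/(T_H − T_C) gives T_H − T_C = T_H/COP.
With T_H = 295.25 K, T_C = 295.25 × (1 − 1/31.7) = 285.94 K.
Converting, 285.94 K = 55.02°F.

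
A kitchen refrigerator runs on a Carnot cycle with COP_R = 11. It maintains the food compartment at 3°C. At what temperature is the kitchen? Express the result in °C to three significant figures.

COP_R = T_C/(T_H − T_C) gives T_H − T_C = T_C/COP.
With T_C = 276.15 K, T_H = 276.15 × (1 + 1/11) = 301.25 K.
Converting, 301.25 K = 28.10°C.

28.1 °C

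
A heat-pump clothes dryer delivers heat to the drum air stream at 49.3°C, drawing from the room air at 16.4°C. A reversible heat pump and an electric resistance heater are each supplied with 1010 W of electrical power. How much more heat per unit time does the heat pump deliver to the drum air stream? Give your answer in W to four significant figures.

In absolute terms T_C = 289.55 K and T_H = 322.45 K, so ΔT = 32.90 K.
COP_Carnot = T_H/ΔT = 322.45/32.90 = 9.801.
The heat pump delivers Q̇_H = COP × Ẇ = 9899 W; the resistance heater delivers Ẇ = 1010 W.
Extra = (COP − 1)·Ẇ = 8889 W.

8889 W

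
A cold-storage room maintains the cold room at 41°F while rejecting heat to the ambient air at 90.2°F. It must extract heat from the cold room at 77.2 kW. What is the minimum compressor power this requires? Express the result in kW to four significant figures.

7.586 kW

In absolute terms T_C = 278.15 K and T_H = 305.48 K, so ΔT = 27.33 K.
COP_Carnot = T_C/ΔT = 278.15/27.33 = 10.18.
Ẇ_min = Q̇/COP_Carnot = 77.20/10.18 = 7.586 kW.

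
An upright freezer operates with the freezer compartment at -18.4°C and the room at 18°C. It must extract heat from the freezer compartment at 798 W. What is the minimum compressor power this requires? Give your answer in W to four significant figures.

In absolute terms T_C = 254.75 K and T_H = 291.15 K, so ΔT = 36.40 K.
COP_Carnot = T_C/ΔT = 254.75/36.40 = 6.999.
Ẇ_min = Q̇/COP_Carnot = 798.0/6.999 = 114.0 W.

114.0 W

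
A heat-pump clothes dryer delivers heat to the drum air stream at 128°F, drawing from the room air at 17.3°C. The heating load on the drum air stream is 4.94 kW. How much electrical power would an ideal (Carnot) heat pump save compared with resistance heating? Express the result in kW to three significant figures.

4.39 kW

In absolute terms T_C = 290.45 K and T_H = 326.48 K, so ΔT = 36.03 K.
COP_Carnot = T_H/ΔT = 326.48/36.03 = 9.061.
Resistance heating needs Ẇ_res = Q̇_H = 4.940 kW; the reversible heat pump needs only Ẇ_hp = Q̇_H/COP = 0.5452 kW.
Saving = 4.940 − 0.5452 = 4.395 kW.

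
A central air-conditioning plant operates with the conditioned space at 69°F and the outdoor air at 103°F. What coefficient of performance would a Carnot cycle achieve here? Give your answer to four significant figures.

15.55

In absolute terms T_C = 293.71 K and T_H = 312.59 K, so ΔT = 18.89 K.
For a reversible cycle, COP_Carnot = T_C/ΔT = 293.71/18.89 = 15.55.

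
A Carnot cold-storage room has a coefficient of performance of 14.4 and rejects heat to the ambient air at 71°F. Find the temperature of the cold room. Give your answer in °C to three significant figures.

2.52 °C

For a Carnot refrigerator COP_R = T_C/(T_H − T_C), so T_C = COP·T_H/(1 + COP).
With T_H = 294.82 K, T_C = 14.4 × 294.82/15.40 = 275.67 K.
Converting, 275.67 K = 2.52°C.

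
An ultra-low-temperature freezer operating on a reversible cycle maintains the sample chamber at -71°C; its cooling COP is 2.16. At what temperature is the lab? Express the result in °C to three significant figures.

22.6 °C

COP_R = T_C/(T_H − T_C) gives T_H − T_C = T_C/COP.
With T_C = 202.15 K, T_H = 202.15 × (1 + 1/2.16) = 295.74 K.
Converting, 295.74 K = 22.59°C.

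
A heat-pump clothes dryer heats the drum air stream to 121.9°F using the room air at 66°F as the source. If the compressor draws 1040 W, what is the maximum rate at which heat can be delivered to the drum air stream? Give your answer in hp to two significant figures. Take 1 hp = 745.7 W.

15 hp

In absolute terms T_C = 292.04 K and T_H = 323.09 K, so ΔT = 31.06 K.
COP_Carnot = T_H/ΔT = 323.09/31.06 = 10.40.
Q̇_max = COP_Carnot × Ẇ = 10.40 × 1040 W = 10820 W = 14.51 hp.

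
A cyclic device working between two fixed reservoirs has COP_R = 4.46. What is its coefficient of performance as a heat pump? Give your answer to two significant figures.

The first law on one cycle gives Q_H = Q_C + W, so Q_H/W = Q_C/W + 1.
COP_HP = COP_R + 1 = 4.46 + 1 = 5.46.

5.5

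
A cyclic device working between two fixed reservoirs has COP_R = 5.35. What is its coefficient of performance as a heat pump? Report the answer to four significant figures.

The first law on one cycle gives Q_H = Q_C + W, so Q_H/W = Q_C/W + 1.
COP_HP = COP_R + 1 = 5.35 + 1 = 6.35.

6.350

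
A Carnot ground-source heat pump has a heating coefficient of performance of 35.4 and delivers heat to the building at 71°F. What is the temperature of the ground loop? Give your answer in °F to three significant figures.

56.0 °F

COP_HP = T_H/(T_H − T_C) gives T_H − T_C = T_H/COP.
With T_H = 294.82 K, T_C = 294.82 × (1 − 1/35.4) = 286.49 K.
Converting, 286.49 K = 56.01°F.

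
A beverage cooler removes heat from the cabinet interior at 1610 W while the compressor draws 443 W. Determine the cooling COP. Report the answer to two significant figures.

3.6

The first law gives Q̇_H = Q̇_C + Ẇ, so the three rates are Q̇_C = 1610, Q̇_H = 2053, Ẇ = 443.0 W.
COP_R = Q̇_C/Ẇ = 1610/443.0 = 3.634.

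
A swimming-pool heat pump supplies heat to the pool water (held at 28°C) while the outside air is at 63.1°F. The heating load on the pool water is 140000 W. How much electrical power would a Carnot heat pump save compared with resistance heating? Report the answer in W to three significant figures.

In absolute terms T_C = 290.43 K and T_H = 301.15 K, so ΔT = 10.72 K.
COP_Carnot = T_H/ΔT = 301.15/10.72 = 28.09.
Resistance heating needs Ẇ_res = Q̇_H = 140000 W; the reversible heat pump needs only Ẇ_hp = Q̇_H/COP = 4985 W.
Saving = 140000 − 4985 = 135000 W.

135000 W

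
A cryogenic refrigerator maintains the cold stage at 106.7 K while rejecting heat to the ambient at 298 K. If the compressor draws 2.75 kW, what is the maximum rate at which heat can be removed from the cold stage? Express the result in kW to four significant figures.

1.534 kW

The reservoir spacing is ΔT = 298 − 106.7 = 191.3 K.
COP_Carnot = T_C/ΔT = 106.70/191.3 = 0.5578.
Q̇_max = COP_Carnot × Ẇ = 0.5578 × 2.750 kW = 1.534 kW.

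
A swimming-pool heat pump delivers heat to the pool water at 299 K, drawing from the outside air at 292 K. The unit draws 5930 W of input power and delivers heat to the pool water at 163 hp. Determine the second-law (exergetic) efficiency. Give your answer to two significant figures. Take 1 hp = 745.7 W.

Converting, Q̇_H = 163.0 hp = 121500 W, so COP_actual = Q̇_H/Ẇ = 121500/5930 = 20.50.
The reservoir spacing is ΔT = 299 − 292 = 7.000 K.
COP_Carnot = T_H/ΔT = 299.00/7.000 = 42.71.
η_II = COP_actual/COP_Carnot = 20.50/42.71 = 0.4799.

0.48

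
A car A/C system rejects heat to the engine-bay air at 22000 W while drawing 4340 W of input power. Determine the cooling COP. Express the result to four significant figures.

The first law gives Q̇_H = Q̇_C + Ẇ, so the three rates are Q̇_C = 17660, Q̇_H = 22000, Ẇ = 4340 W.
COP_R = Q̇_C/Ẇ = 17660/4340 = 4.069.

4.069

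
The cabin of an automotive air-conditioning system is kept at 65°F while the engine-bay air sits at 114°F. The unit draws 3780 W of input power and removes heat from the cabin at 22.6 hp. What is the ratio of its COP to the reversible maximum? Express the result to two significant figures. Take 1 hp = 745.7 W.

Converting, Q̇_C = 22.60 hp = 16850 W, so COP_actual = Q̇_C/Ẇ = 16850/3780 = 4.458.
In absolute terms T_C = 291.48 K and T_H = 318.71 K, so ΔT = 27.22 K.
COP_Carnot = T_C/ΔT = 291.48/27.22 = 10.71.
η_II = COP_actual/COP_Carnot = 4.458/10.71 = 0.4164.

0.42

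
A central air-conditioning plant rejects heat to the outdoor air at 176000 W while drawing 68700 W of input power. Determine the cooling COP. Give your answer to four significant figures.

1.562

The first law gives Q̇_H = Q̇_C + Ẇ, so the three rates are Q̇_C = 107300, Q̇_H = 176000, Ẇ = 68700 W.
COP_R = Q̇_C/Ẇ = 107300/68700 = 1.562.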